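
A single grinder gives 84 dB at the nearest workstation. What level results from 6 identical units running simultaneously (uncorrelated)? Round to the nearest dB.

92 dB

L_total = L₁ + 10·log₁₀ N for N identical incoherent sources.
L_total = 84 + 10·log₁₀(6) = 84 + 7.782 = 91.78 dB.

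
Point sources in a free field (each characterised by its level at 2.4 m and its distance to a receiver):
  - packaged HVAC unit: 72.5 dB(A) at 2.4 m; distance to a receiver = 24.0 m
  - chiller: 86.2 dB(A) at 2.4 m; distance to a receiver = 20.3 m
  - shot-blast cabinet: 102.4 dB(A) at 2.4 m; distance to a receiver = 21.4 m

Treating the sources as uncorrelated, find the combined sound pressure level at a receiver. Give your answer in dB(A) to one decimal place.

Apply inverse-square spreading to bring every level to the receiver, then sum 10^(L/10).
packaged HVAC unit: 72.5 − 20·log₁₀(24.0/2.4) = 72.5 − 20.00 = 52.50 dB(A).
chiller: 86.2 − 20·log₁₀(20.3/2.4) = 86.2 − 18.55 = 67.65 dB(A).
shot-blast cabinet: 102.4 − 20·log₁₀(21.4/2.4) = 102.4 − 19.00 = 83.40 dB(A).
Σ 10^(L/10) = 2.246e+08 → L_total = 10·log₁₀(2.246e+08) = 83.51 dB(A).

83.5 dB(A)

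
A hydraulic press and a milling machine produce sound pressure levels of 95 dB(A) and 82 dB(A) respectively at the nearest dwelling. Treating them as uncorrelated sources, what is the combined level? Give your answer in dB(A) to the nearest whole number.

95 dB(A)

For uncorrelated sources the intensities add, so convert each level to linear form, sum, and take 10·log₁₀ of the total.
Σ 10^(L/10) = 10^(95/10) + 10^(82/10) = 3.321e+09.
L_total = 10·log₁₀(3.321e+09) = 95.21 dB(A).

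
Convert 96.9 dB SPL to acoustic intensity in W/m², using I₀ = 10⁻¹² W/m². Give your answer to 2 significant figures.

L = 10·log₁₀(I/I₀) ⇒ I = I₀·10^(L/10) = 10⁻¹² × 10^9.69.

0.0049 W/m²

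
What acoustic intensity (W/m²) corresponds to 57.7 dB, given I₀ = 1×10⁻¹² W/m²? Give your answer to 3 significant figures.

I/I₀ = 10^(57.7/10) = 5.888e+05, so I = 5.888e+05 × 10⁻¹² W/m².

5.89e-07 W/m²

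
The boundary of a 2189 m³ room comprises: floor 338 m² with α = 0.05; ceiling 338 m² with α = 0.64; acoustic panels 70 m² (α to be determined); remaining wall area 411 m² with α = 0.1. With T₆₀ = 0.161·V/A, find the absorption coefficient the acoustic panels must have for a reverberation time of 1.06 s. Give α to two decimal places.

0.83

Required total absorption A = 0.161·2189/1.06 = 332.48 m².
Absorption from the other surfaces = 338·0.05 + 338·0.64 + 411·0.1 = 274.32 m², so the acoustic panels must supply 58.16 m² over 70 m².
α = 58.16/70 = 0.831.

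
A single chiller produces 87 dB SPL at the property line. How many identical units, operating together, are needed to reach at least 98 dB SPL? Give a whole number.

The shortfall is 98 − 87 = 11.0 dB, and N units add 10·log₁₀ N, so need 10·log₁₀ N ≥ 11.0.
N ≥ 10^(11.0/10) = 12.589, so N = 13.

13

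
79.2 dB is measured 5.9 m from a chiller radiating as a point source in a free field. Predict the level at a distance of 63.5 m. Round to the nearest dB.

59 dB

Point-source attenuation: ΔL = 20·log₁₀(r₂/r₁) = 20·log₁₀(63.5/5.9) = 20.638 dB.
L₂ = 79.2 − 20·log₁₀(63.5/5.9) = 79.2 − 20.638 = 58.56 dB.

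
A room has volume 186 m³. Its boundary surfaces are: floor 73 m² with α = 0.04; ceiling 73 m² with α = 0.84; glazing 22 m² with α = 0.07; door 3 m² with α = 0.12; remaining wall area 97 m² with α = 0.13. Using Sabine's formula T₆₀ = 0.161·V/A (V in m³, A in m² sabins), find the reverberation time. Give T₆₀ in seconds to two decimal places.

Summing Sᵢαᵢ: 73·0.04 + 73·0.84 + 22·0.07 + 3·0.12 + 97·0.13 = 78.75 m².
T₆₀ = 0.161 × 186 / 78.75 = 0.380 s.

0.38 s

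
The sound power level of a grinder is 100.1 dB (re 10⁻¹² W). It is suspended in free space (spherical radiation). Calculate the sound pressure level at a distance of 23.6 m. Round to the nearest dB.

62 dB

Free-field spherical radiation: L_p = L_w − 10·log₁₀(4π·r²), r = 23.6 m.
4π·r² = 6999 m², 10·log₁₀ of that is 38.450 dB.
L_p = 100.1 − 38.450 = 61.65 dB.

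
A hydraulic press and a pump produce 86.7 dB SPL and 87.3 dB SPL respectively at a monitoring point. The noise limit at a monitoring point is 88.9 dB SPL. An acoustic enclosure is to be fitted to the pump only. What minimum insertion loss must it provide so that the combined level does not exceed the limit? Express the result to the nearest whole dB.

2 dB

The untreated sources together contribute 10^(86.7/10) = 4.677e+08, i.e. 86.70 dB SPL.
To meet 88.9 dB SPL overall, the treated pump may contribute at most 10^(88.9/10) − 4.677e+08 = 3.085e+08, i.e. 84.89 dB SPL.
So the pump must be reduced from 87.3 to 84.89 dB SPL: IL = 2.41 dB.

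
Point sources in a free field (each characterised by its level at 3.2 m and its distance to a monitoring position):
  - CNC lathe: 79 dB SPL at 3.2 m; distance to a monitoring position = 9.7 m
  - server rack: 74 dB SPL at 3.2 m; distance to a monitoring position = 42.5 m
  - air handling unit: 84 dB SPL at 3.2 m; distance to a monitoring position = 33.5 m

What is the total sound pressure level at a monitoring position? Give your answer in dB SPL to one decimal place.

70.4 dB SPL

Apply inverse-square spreading to bring every level to the receiver, then sum 10^(L/10).
CNC lathe: 79 − 20·log₁₀(9.7/3.2) = 79 − 9.63 = 69.37 dB SPL.
server rack: 74 − 20·log₁₀(42.5/3.2) = 74 − 22.46 = 51.54 dB SPL.
air handling unit: 84 − 20·log₁₀(33.5/3.2) = 84 − 20.40 = 63.60 dB SPL.
Σ 10^(L/10) = 1.108e+07 → L_total = 10·log₁₀(1.108e+07) = 70.45 dB SPL.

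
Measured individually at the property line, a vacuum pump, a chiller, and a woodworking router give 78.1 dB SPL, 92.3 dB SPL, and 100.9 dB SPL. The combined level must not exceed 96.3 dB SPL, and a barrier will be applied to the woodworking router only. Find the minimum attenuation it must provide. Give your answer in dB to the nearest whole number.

7 dB

Everything except the woodworking router sums to 10^(78.1/10) + 10^(92.3/10) = 1.763e+09 in linear terms, 92.46 dB SPL.
To meet 96.3 dB SPL overall, the treated woodworking router may contribute at most 10^(96.3/10) − 1.763e+09 = 2.503e+09, i.e. 93.98 dB SPL.
Required insertion loss = 100.9 − 93.98 = 6.92 dB.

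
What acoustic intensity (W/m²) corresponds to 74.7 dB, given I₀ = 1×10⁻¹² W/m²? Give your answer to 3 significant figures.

2.95e-05 W/m²

I/I₀ = 10^(74.7/10) = 2.951e+07, so I = 2.951e+07 × 10⁻¹² W/m².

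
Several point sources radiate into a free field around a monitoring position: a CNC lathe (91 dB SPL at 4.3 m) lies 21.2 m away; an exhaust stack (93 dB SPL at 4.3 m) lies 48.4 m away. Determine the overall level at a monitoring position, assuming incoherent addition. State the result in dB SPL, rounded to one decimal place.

First find each source's level at the receiver (point-source: −20·log₁₀(r/r_ref)), then combine on an intensity basis.
CNC lathe: 91 − 20·log₁₀(21.2/4.3) = 91 − 13.86 = 77.14 dB SPL.
exhaust stack: 93 − 20·log₁₀(48.4/4.3) = 93 − 21.03 = 71.97 dB SPL.
Σ 10^(L/10) = 6.754e+07 → L_total = 10·log₁₀(6.754e+07) = 78.30 dB SPL.

78.3 dB SPL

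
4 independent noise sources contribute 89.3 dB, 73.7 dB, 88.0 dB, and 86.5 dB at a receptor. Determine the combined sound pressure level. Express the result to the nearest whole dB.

Incoherent sources combine by intensity addition: L_total = 10·log₁₀(Σ 10^(L_i/10)).
Σ 10^(L/10) = 10^(89.3/10) + 10^(73.7/10) + 10^(88.0/10) + 10^(86.5/10) = 1.952e+09.
L_total = 10·log₁₀(1.952e+09) = 92.91 dB.

93 dB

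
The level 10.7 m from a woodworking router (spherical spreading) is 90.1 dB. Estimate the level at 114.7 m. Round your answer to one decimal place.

69.5 dB

Spherical spreading from a point source gives a 20·log₁₀(r₂/r₁) drop.
L₂ = 90.1 − 20·log₁₀(114.7/10.7) = 90.1 − 20.604 = 69.50 dB.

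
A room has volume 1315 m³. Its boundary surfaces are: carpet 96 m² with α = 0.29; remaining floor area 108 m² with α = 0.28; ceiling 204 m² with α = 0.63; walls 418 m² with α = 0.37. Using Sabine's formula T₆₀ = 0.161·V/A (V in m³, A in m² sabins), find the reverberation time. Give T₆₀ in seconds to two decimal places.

0.62 s

Total absorption A = 96·0.29 + 108·0.28 + 204·0.63 + 418·0.37 = 341.26 m² sabins.
T₆₀ = 0.161 × 1315 / 341.26 = 0.620 s.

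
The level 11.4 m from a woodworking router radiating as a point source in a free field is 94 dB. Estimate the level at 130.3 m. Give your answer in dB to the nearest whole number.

73 dB

For a point source, L₂ = L₁ − 20·log₁₀(r₂/r₁).
L₂ = 94 − 20·log₁₀(130.3/11.4) = 94 − 21.161 = 72.84 dB.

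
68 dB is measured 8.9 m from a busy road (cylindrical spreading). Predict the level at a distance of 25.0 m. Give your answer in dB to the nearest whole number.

For a line source, L₂ = L₁ − 10·log₁₀(r₂/r₁).
L₂ = 68 − 10·log₁₀(25.0/8.9) = 68 − 4.486 = 63.51 dB.

64 dB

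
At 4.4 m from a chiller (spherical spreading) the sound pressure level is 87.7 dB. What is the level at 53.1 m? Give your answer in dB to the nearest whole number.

Spherical spreading from a point source gives a 20·log₁₀(r₂/r₁) drop.
L₂ = 87.7 − 20·log₁₀(53.1/4.4) = 87.7 − 21.633 = 66.07 dB.

66 dB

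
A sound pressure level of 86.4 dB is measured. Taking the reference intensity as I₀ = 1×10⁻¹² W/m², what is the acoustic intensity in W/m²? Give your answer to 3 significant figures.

I/I₀ = 10^(86.4/10) = 4.365e+08, so I = 4.365e+08 × 10⁻¹² W/m².

0.000437 W/m²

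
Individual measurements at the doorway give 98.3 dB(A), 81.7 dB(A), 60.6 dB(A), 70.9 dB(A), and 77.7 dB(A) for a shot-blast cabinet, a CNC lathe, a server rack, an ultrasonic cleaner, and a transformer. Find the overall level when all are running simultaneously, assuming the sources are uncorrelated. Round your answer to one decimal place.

98.4 dB(A)

For uncorrelated sources the intensities add, so convert each level to linear form, sum, and take 10·log₁₀ of the total.
Σ 10^(L/10) = 10^(98.3/10) + 10^(81.7/10) + 10^(60.6/10) + 10^(70.9/10) + 10^(77.7/10) = 6.981e+09.
L_total = 10·log₁₀(6.981e+09) = 98.44 dB(A).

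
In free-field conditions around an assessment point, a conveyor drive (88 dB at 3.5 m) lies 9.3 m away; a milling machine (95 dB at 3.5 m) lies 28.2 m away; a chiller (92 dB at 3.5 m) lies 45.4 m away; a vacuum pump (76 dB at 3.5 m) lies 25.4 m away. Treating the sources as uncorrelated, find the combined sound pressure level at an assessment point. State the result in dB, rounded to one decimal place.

81.7 dB

Propagate each source to the receiver with L = L_ref − 20·log₁₀(r/r_ref), then add intensities.
conveyor drive: 88 − 20·log₁₀(9.3/3.5) = 88 − 8.49 = 79.51 dB.
milling machine: 95 − 20·log₁₀(28.2/3.5) = 95 − 18.12 = 76.88 dB.
chiller: 92 − 20·log₁₀(45.4/3.5) = 92 − 22.26 = 69.74 dB.
vacuum pump: 76 − 20·log₁₀(25.4/3.5) = 76 − 17.22 = 58.78 dB.
Σ 10^(L/10) = 1.483e+08 → L_total = 10·log₁₀(1.483e+08) = 81.71 dB.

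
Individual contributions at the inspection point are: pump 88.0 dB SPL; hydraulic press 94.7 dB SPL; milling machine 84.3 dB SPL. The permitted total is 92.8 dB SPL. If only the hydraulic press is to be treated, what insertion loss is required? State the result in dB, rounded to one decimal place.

The untreated sources together contribute 10^(88.0/10) + 10^(84.3/10) = 9.001e+08, i.e. 89.54 dB SPL.
The limit corresponds to 10^(92.8/10) = 1.905e+09; subtracting the fixed part leaves 1.005e+09 for the hydraulic press, i.e. 90.02 dB SPL.
Required insertion loss = 94.7 − 90.02 = 4.68 dB.

4.7 dB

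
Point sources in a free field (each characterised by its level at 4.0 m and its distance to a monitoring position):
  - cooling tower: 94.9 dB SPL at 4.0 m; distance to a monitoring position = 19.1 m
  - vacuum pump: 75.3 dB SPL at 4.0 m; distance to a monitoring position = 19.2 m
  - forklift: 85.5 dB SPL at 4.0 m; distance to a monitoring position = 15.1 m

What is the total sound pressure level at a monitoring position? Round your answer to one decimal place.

First find each source's level at the receiver (point-source: −20·log₁₀(r/r_ref)), then combine on an intensity basis.
cooling tower: 94.9 − 20·log₁₀(19.1/4.0) = 94.9 − 13.58 = 81.32 dB SPL.
vacuum pump: 75.3 − 20·log₁₀(19.2/4.0) = 75.3 − 13.62 = 61.68 dB SPL.
forklift: 85.5 − 20·log₁₀(15.1/4.0) = 85.5 − 11.54 = 73.96 dB SPL.
Σ 10^(L/10) = 1.619e+08 → L_total = 10·log₁₀(1.619e+08) = 82.09 dB SPL.

82.1 dB SPL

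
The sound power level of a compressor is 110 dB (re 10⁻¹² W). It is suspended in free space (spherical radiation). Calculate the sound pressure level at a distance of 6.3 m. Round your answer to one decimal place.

The power spreads over a sphere of area 4π·r², so L_p = L_w − 10·log₁₀(4π·r²).
4π·r² = 498.8 m², 10·log₁₀ of that is 26.979 dB.
L_p = 110 − 26.979 = 83.02 dB.

83.0 dB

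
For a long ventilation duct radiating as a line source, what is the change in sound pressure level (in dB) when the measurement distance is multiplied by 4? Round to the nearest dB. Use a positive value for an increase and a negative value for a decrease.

Line-source spreading: ΔL = −10·log₁₀(r₂/r₁).
ΔL = −10·log₁₀(4) = -6.02 dB.

-6 dB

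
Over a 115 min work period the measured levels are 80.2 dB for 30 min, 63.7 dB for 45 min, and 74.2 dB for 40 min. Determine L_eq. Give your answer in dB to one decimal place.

75.7 dB

L_eq = 10·log₁₀[(1/T)·Σ tᵢ·10^(Lᵢ/10)] with T = 115 min.
Σ tᵢ·10^(Lᵢ/10) = 30·10^(80.2/10) + 45·10^(63.7/10) + 40·10^(74.2/10) = 4.299e+09.
L_eq = 10·log₁₀(4.299e+09/115) = 75.73 dB.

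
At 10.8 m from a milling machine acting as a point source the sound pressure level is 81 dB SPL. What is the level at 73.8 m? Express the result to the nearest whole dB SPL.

Point-source attenuation: ΔL = 20·log₁₀(r₂/r₁) = 20·log₁₀(73.8/10.8) = 16.693 dB.
L₂ = 81 − 20·log₁₀(73.8/10.8) = 81 − 16.693 = 64.31 dB SPL.

64 dB SPL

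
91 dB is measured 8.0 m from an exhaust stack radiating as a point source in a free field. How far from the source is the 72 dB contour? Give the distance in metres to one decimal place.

71.3 m

For a point source L₁ − L₂ = 20·log₁₀(r₂/r₁), so r₂ = r₁·10^((L₁−L₂)/20).
r₂ = 8.0·10^((91−72)/20) = 8.0·10^(19.0/20) = 71.30 m.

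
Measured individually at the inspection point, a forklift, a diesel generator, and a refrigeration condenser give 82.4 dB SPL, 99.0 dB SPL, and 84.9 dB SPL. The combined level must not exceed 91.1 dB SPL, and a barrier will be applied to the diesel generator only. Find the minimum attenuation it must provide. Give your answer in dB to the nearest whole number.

10 dB

The untreated sources together contribute 10^(82.4/10) + 10^(84.9/10) = 4.828e+08, i.e. 86.84 dB SPL.
The limit corresponds to 10^(91.1/10) = 1.288e+09; subtracting the fixed part leaves 8.054e+08 for the diesel generator, i.e. 89.06 dB SPL.
Required insertion loss = 99.0 − 89.06 = 9.94 dB.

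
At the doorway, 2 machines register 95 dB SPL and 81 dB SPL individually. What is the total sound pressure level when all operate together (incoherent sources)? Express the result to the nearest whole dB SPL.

For uncorrelated sources the intensities add, so convert each level to linear form, sum, and take 10·log₁₀ of the total.
Σ 10^(L/10) = 10^(95/10) + 10^(81/10) = 3.288e+09.
L_total = 10·log₁₀(3.288e+09) = 95.17 dB SPL.

95 dB SPL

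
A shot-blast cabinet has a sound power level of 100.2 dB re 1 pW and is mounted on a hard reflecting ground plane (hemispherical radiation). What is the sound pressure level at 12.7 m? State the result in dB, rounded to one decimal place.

The power spreads over a hemisphere of area 2π·r², so L_p = L_w − 10·log₁₀(2π·r²).
2π·r² = 1013 m², 10·log₁₀ of that is 30.058 dB.
L_p = 100.2 − 30.058 = 70.14 dB.

70.1 dB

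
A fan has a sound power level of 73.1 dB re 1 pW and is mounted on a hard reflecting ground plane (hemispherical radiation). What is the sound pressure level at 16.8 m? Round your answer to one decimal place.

The power spreads over a hemisphere of area 2π·r², so L_p = L_w − 10·log₁₀(2π·r²).
2π·r² = 1773 m², 10·log₁₀ of that is 32.488 dB.
L_p = 73.1 − 32.488 = 40.61 dB.

40.6 dB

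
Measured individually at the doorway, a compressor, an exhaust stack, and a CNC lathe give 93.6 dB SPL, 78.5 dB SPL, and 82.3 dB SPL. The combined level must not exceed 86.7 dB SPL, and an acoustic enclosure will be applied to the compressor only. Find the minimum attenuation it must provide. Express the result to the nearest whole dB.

Fixed contribution from the other sources: Σ 10^(L/10) = 10^(78.5/10) + 10^(82.3/10) = 2.406e+08 (83.81 dB SPL).
The limit corresponds to 10^(86.7/10) = 4.677e+08; subtracting the fixed part leaves 2.271e+08 for the compressor, i.e. 83.56 dB SPL.
Required insertion loss = 93.6 − 83.56 = 10.04 dB.

10 dB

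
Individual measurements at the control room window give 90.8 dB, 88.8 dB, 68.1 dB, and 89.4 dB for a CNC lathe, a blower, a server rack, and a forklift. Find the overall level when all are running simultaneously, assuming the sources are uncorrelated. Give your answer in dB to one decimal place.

For uncorrelated sources the intensities add, so convert each level to linear form, sum, and take 10·log₁₀ of the total.
Σ 10^(L/10) = 10^(90.8/10) + 10^(88.8/10) + 10^(68.1/10) + 10^(89.4/10) = 2.838e+09.
L_total = 10·log₁₀(2.838e+09) = 94.53 dB.

94.5 dB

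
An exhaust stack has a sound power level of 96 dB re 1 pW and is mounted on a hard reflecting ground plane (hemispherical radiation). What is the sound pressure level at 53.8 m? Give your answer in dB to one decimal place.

Free-field hemispherical radiation: L_p = L_w − 10·log₁₀(2π·r²), r = 53.8 m.
2π·r² = 1.819e+04 m², 10·log₁₀ of that is 42.597 dB.
L_p = 96 − 42.597 = 53.40 dB.

53.4 dB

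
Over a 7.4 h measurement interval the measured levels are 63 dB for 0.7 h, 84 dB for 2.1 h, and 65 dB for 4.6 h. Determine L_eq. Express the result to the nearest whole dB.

79 dB

L_eq = 10·log₁₀[(1/T)·Σ tᵢ·10^(Lᵢ/10)] with T = 7.4 h.
Σ tᵢ·10^(Lᵢ/10) = 0.7·10^(63/10) + 2.1·10^(84/10) + 4.6·10^(65/10) = 5.434e+08.
L_eq = 10·log₁₀(5.434e+08/7.4) = 78.66 dB.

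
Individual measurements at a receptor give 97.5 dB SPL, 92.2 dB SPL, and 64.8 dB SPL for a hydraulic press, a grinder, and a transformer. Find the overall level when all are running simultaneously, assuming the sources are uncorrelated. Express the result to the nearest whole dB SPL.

For uncorrelated sources the intensities add, so convert each level to linear form, sum, and take 10·log₁₀ of the total.
Σ 10^(L/10) = 10^(97.5/10) + 10^(92.2/10) + 10^(64.8/10) = 7.286e+09.
L_total = 10·log₁₀(7.286e+09) = 98.62 dB SPL.

99 dB SPL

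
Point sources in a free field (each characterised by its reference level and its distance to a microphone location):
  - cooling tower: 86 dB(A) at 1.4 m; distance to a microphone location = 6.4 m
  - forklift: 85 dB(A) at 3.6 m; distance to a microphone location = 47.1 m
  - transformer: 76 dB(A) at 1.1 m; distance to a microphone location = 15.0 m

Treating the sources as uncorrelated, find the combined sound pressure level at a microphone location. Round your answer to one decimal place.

73.2 dB(A)

First find each source's level at the receiver (point-source: −20·log₁₀(r/r_ref)), then combine on an intensity basis.
cooling tower: 86 − 20·log₁₀(6.4/1.4) = 86 − 13.20 = 72.80 dB(A).
forklift: 85 − 20·log₁₀(47.1/3.6) = 85 − 22.33 = 62.67 dB(A).
transformer: 76 − 20·log₁₀(15.0/1.1) = 76 − 22.69 = 53.31 dB(A).
Σ 10^(L/10) = 2.111e+07 → L_total = 10·log₁₀(2.111e+07) = 73.25 dB(A).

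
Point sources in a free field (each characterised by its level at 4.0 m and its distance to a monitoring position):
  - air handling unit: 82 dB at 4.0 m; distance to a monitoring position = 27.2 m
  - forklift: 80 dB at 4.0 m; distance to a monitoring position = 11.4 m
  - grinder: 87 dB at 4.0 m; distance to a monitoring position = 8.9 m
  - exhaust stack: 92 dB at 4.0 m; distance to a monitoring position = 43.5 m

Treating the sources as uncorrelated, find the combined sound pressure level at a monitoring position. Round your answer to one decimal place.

Propagate each source to the receiver with L = L_ref − 20·log₁₀(r/r_ref), then add intensities.
air handling unit: 82 − 20·log₁₀(27.2/4.0) = 82 − 16.65 = 65.35 dB.
forklift: 80 − 20·log₁₀(11.4/4.0) = 80 − 9.10 = 70.90 dB.
grinder: 87 − 20·log₁₀(8.9/4.0) = 87 − 6.95 = 80.05 dB.
exhaust stack: 92 − 20·log₁₀(43.5/4.0) = 92 − 20.73 = 71.27 dB.
Σ 10^(L/10) = 1.304e+08 → L_total = 10·log₁₀(1.304e+08) = 81.15 dB.

81.2 dB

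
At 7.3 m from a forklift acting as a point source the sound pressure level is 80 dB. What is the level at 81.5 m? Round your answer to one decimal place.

Point-source attenuation: ΔL = 20·log₁₀(r₂/r₁) = 20·log₁₀(81.5/7.3) = 20.957 dB.
L₂ = 80 − 20·log₁₀(81.5/7.3) = 80 − 20.957 = 59.04 dB.

59.0 dB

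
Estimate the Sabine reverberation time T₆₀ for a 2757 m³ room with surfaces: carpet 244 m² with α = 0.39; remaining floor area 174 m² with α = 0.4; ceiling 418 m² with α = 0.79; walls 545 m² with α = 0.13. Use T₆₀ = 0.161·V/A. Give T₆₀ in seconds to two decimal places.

0.78 s

Summing Sᵢαᵢ: 244·0.39 + 174·0.4 + 418·0.79 + 545·0.13 = 565.83 m².
T₆₀ = 0.161·V/A = 0.161·2757/565.83 = 0.784 s.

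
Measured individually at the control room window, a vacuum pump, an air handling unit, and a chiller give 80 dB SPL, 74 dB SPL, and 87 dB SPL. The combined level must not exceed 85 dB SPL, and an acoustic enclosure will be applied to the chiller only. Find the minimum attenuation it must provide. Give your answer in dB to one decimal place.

The untreated sources together contribute 10^(80/10) + 10^(74/10) = 1.251e+08, i.e. 80.97 dB SPL.
To meet 85 dB SPL overall, the treated chiller may contribute at most 10^(85/10) − 1.251e+08 = 1.911e+08, i.e. 82.81 dB SPL.
Required insertion loss = 87 − 82.81 = 4.19 dB.

4.2 dB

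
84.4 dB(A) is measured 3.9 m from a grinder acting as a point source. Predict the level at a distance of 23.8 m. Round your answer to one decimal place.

Point-source attenuation: ΔL = 20·log₁₀(r₂/r₁) = 20·log₁₀(23.8/3.9) = 15.710 dB.
L₂ = 84.4 − 20·log₁₀(23.8/3.9) = 84.4 − 15.710 = 68.69 dB(A).

68.7 dB(A)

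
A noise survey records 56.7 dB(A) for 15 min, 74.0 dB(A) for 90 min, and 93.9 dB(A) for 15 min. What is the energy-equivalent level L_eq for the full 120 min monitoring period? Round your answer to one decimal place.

85.1 dB(A)

Weight each interval's intensity by its duration and average over T = 120 min:
Σ tᵢ·10^(Lᵢ/10) = 15·10^(56.7/10) + 90·10^(74.0/10) + 15·10^(93.9/10) = 3.909e+10.
L_eq = 10·log₁₀(3.909e+10/120) = 85.13 dB(A).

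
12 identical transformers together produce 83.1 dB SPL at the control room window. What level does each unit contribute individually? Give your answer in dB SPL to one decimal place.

For N identical incoherent sources L_total = L₁ + 10·log₁₀ N, so L₁ = 83.1 − 10·log₁₀(12) = 83.1 − 10.792.

72.3 dB SPL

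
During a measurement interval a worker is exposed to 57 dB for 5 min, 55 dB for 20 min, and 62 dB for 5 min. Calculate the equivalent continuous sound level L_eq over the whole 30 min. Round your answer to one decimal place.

The energy average is taken in the linear domain: L_eq = 10·log₁₀[(Σ tᵢ·10^(Lᵢ/10))/T], T = 30 min.
Σ tᵢ·10^(Lᵢ/10) = 5·10^(57/10) + 20·10^(55/10) + 5·10^(62/10) = 1.675e+07.
L_eq = 10·log₁₀(1.675e+07/30) = 57.47 dB.

57.5 dB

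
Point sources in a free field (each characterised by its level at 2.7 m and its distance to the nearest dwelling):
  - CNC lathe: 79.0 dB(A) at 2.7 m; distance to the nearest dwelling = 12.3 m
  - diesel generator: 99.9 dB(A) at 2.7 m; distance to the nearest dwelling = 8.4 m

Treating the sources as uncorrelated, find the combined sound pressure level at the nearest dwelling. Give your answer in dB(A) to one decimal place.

90.1 dB(A)

Apply inverse-square spreading to bring every level to the receiver, then sum 10^(L/10).
CNC lathe: 79.0 − 20·log₁₀(12.3/2.7) = 79.0 − 13.17 = 65.83 dB(A).
diesel generator: 99.9 − 20·log₁₀(8.4/2.7) = 99.9 − 9.86 = 90.04 dB(A).
Σ 10^(L/10) = 1.013e+09 → L_total = 10·log₁₀(1.013e+09) = 90.06 dB(A).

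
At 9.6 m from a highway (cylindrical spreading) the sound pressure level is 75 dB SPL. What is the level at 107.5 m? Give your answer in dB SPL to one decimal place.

Cylindrical spreading from a line source gives a 10·log₁₀(r₂/r₁) drop.
L₂ = 75 − 10·log₁₀(107.5/9.6) = 75 − 10.491 = 64.51 dB SPL.

64.5 dB SPL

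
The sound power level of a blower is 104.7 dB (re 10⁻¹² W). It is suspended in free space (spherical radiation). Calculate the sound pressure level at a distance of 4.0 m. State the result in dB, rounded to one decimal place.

81.7 dB

Free-field spherical radiation: L_p = L_w − 10·log₁₀(4π·r²), r = 4.0 m.
4π·r² = 201.1 m², 10·log₁₀ of that is 23.033 dB.
L_p = 104.7 − 23.033 = 81.67 dB.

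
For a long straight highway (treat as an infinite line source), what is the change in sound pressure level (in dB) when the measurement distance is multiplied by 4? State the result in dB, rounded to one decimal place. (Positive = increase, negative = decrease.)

-6.0 dB

Line-source spreading: ΔL = −10·log₁₀(r₂/r₁).
ΔL = −10·log₁₀(4) = -6.02 dB.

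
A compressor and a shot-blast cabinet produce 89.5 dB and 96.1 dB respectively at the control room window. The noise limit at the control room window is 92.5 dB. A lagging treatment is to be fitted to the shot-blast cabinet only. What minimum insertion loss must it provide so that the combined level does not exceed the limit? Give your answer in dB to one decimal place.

Everything except the shot-blast cabinet sums to 10^(89.5/10) = 8.913e+08 in linear terms, 89.50 dB.
To meet 92.5 dB overall, the treated shot-blast cabinet may contribute at most 10^(92.5/10) − 8.913e+08 = 8.870e+08, i.e. 89.48 dB.
So the shot-blast cabinet must be reduced from 96.1 to 89.48 dB: IL = 6.62 dB.

6.6 dB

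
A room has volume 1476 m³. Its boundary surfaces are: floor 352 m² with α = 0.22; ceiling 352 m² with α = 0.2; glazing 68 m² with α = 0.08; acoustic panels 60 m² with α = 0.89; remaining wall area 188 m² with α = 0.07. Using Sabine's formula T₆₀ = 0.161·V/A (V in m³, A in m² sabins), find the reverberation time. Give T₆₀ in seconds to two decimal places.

A = Σ Sᵢαᵢ = 352·0.22 + 352·0.2 + 68·0.08 + 60·0.89 + 188·0.07 = 219.84 m².
T₆₀ = 0.161 × 1476 / 219.84 = 1.081 s.

1.08 s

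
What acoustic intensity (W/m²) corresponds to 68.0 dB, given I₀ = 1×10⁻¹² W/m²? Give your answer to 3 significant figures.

6.31e-06 W/m²

L = 10·log₁₀(I/I₀) ⇒ I = I₀·10^(L/10) = 10⁻¹² × 10^6.80.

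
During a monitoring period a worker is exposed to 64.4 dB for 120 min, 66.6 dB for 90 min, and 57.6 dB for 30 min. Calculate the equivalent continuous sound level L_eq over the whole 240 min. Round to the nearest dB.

Weight each interval's intensity by its duration and average over T = 240 min:
Σ tᵢ·10^(Lᵢ/10) = 120·10^(64.4/10) + 90·10^(66.6/10) + 30·10^(57.6/10) = 7.592e+08.
L_eq = 10·log₁₀(7.592e+08/240) = 65.00 dB.

65 dB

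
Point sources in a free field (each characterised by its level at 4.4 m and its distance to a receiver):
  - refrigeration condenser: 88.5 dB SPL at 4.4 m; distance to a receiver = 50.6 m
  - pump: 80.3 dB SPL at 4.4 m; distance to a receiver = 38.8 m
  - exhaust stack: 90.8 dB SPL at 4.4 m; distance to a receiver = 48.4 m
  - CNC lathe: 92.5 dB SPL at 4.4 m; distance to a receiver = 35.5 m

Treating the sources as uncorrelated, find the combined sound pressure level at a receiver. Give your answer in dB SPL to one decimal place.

Apply inverse-square spreading to bring every level to the receiver, then sum 10^(L/10).
refrigeration condenser: 88.5 − 20·log₁₀(50.6/4.4) = 88.5 − 21.21 = 67.29 dB SPL.
pump: 80.3 − 20·log₁₀(38.8/4.4) = 80.3 − 18.91 = 61.39 dB SPL.
exhaust stack: 90.8 − 20·log₁₀(48.4/4.4) = 90.8 − 20.83 = 69.97 dB SPL.
CNC lathe: 92.5 − 20·log₁₀(35.5/4.4) = 92.5 − 18.14 = 74.36 dB SPL.
Σ 10^(L/10) = 4.399e+07 → L_total = 10·log₁₀(4.399e+07) = 76.43 dB SPL.

76.4 dB SPL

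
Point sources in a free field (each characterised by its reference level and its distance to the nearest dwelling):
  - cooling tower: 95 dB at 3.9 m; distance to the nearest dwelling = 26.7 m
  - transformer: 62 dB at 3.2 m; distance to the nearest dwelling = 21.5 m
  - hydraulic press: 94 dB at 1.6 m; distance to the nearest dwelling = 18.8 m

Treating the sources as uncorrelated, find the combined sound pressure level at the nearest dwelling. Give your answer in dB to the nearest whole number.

First find each source's level at the receiver (point-source: −20·log₁₀(r/r_ref)), then combine on an intensity basis.
cooling tower: 95 − 20·log₁₀(26.7/3.9) = 95 − 16.71 = 78.29 dB.
transformer: 62 − 20·log₁₀(21.5/3.2) = 62 − 16.55 = 45.45 dB.
hydraulic press: 94 − 20·log₁₀(18.8/1.6) = 94 − 21.40 = 72.60 dB.
Σ 10^(L/10) = 8.570e+07 → L_total = 10·log₁₀(8.570e+07) = 79.33 dB.

79 dB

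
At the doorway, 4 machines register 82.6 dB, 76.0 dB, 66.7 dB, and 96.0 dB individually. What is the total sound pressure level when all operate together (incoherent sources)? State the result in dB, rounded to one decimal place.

Incoherent sources combine by intensity addition: L_total = 10·log₁₀(Σ 10^(L_i/10)).
Σ 10^(L/10) = 10^(82.6/10) + 10^(76.0/10) + 10^(66.7/10) + 10^(96.0/10) = 4.208e+09.
L_total = 10·log₁₀(4.208e+09) = 96.24 dB.

96.2 dB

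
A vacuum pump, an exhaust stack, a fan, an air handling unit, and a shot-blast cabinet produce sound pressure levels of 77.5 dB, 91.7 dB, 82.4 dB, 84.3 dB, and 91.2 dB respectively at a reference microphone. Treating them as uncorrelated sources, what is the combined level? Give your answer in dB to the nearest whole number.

For uncorrelated sources the intensities add, so convert each level to linear form, sum, and take 10·log₁₀ of the total.
Σ 10^(L/10) = 10^(77.5/10) + 10^(91.7/10) + 10^(82.4/10) + 10^(84.3/10) + 10^(91.2/10) = 3.297e+09.
L_total = 10·log₁₀(3.297e+09) = 95.18 dB.

95 dB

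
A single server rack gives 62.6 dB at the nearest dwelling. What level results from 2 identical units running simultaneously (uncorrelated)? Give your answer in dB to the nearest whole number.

L_total = L₁ + 10·log₁₀ N for N identical incoherent sources.
L_total = 62.6 + 10·log₁₀(2) = 62.6 + 3.010 = 65.61 dB.

66 dB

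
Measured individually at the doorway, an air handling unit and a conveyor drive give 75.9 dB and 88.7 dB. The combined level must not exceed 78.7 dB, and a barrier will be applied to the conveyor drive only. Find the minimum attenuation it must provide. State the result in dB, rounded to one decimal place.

13.2 dB

Everything except the conveyor drive sums to 10^(75.9/10) = 3.890e+07 in linear terms, 75.90 dB.
To meet 78.7 dB overall, the treated conveyor drive may contribute at most 10^(78.7/10) − 3.890e+07 = 3.523e+07, i.e. 75.47 dB.
Required insertion loss = 88.7 − 75.47 = 13.23 dB.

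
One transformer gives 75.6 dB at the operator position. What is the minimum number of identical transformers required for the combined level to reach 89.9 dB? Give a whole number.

Need L₁ + 10·log₁₀ N ≥ 89.9, i.e. log₁₀ N ≥ 1.43.
N ≥ 10^(14.3/10) = 26.915, so N = 27.

27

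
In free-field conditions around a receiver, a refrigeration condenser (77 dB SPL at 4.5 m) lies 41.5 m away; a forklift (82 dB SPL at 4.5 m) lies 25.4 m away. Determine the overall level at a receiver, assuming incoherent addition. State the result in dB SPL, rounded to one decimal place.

Propagate each source to the receiver with L = L_ref − 20·log₁₀(r/r_ref), then add intensities.
refrigeration condenser: 77 − 20·log₁₀(41.5/4.5) = 77 − 19.30 = 57.70 dB SPL.
forklift: 82 − 20·log₁₀(25.4/4.5) = 82 − 15.03 = 66.97 dB SPL.
Σ 10^(L/10) = 5.564e+06 → L_total = 10·log₁₀(5.564e+06) = 67.45 dB SPL.

67.5 dB SPL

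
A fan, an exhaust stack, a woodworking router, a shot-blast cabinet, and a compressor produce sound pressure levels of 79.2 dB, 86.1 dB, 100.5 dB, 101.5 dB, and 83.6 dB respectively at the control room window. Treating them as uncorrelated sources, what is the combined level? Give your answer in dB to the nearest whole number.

104 dB

For uncorrelated sources the intensities add, so convert each level to linear form, sum, and take 10·log₁₀ of the total.
Σ 10^(L/10) = 10^(79.2/10) + 10^(86.1/10) + 10^(100.5/10) + 10^(101.5/10) + 10^(83.6/10) = 2.607e+10.
L_total = 10·log₁₀(2.607e+10) = 104.16 dB.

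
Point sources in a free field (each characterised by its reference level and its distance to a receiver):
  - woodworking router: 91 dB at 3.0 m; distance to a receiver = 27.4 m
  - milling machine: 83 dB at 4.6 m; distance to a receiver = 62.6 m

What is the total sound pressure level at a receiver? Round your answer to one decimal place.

72.1 dB

Apply inverse-square spreading to bring every level to the receiver, then sum 10^(L/10).
woodworking router: 91 − 20·log₁₀(27.4/3.0) = 91 − 19.21 = 71.79 dB.
milling machine: 83 − 20·log₁₀(62.6/4.6) = 83 − 22.68 = 60.32 dB.
Σ 10^(L/10) = 1.617e+07 → L_total = 10·log₁₀(1.617e+07) = 72.09 dB.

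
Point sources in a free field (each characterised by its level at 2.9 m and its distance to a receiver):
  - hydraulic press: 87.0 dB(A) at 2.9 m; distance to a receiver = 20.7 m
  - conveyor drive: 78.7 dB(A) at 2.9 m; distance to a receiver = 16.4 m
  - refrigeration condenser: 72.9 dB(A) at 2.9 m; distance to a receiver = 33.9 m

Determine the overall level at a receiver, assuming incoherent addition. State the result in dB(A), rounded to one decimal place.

70.9 dB(A)

First find each source's level at the receiver (point-source: −20·log₁₀(r/r_ref)), then combine on an intensity basis.
hydraulic press: 87.0 − 20·log₁₀(20.7/2.9) = 87.0 − 17.07 = 69.93 dB(A).
conveyor drive: 78.7 − 20·log₁₀(16.4/2.9) = 78.7 − 15.05 = 63.65 dB(A).
refrigeration condenser: 72.9 − 20·log₁₀(33.9/2.9) = 72.9 − 21.36 = 51.54 dB(A).
Σ 10^(L/10) = 1.230e+07 → L_total = 10·log₁₀(1.230e+07) = 70.90 dB(A).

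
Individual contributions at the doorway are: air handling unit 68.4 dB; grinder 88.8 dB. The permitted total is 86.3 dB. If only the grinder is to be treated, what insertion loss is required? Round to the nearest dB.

3 dB

Everything except the grinder sums to 10^(68.4/10) = 6.918e+06 in linear terms, 68.40 dB.
The limit corresponds to 10^(86.3/10) = 4.266e+08; subtracting the fixed part leaves 4.197e+08 for the grinder, i.e. 86.23 dB.
So the grinder must be reduced from 88.8 to 86.23 dB: IL = 2.57 dB.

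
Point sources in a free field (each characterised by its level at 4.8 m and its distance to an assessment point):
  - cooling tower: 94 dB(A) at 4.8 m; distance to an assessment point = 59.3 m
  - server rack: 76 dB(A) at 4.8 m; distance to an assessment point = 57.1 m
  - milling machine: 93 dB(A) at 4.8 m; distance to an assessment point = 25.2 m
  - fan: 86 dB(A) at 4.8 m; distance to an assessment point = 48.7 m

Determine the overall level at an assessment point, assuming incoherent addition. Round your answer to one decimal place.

79.7 dB(A)

First find each source's level at the receiver (point-source: −20·log₁₀(r/r_ref)), then combine on an intensity basis.
cooling tower: 94 − 20·log₁₀(59.3/4.8) = 94 − 21.84 = 72.16 dB(A).
server rack: 76 − 20·log₁₀(57.1/4.8) = 76 − 21.51 = 54.49 dB(A).
milling machine: 93 − 20·log₁₀(25.2/4.8) = 93 − 14.40 = 78.60 dB(A).
fan: 86 − 20·log₁₀(48.7/4.8) = 86 − 20.13 = 65.87 dB(A).
Σ 10^(L/10) = 9.300e+07 → L_total = 10·log₁₀(9.300e+07) = 79.68 dB(A).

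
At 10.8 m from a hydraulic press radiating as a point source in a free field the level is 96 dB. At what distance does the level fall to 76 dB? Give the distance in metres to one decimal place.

108.0 m

Point-source spreading drops the level by 20·log₁₀(r₂/r₁); inverting, r₂/r₁ = 10^(ΔL/20).
r₂ = 10.8·10^((96−76)/20) = 10.8·10^(20.0/20) = 108.00 m.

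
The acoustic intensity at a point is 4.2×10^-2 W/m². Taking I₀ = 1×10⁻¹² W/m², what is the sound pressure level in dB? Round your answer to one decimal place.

106.2 dB

Dividing by I₀ shifts the exponent by 12: I/I₀ = 4.2×10^10.
L = 10·(0.6232 + 10) = 106.23 dB.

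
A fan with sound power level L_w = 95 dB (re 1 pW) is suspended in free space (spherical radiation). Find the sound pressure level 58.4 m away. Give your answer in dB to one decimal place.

L_p = L_w − 10·log₁₀(4π·r²) with r = 58.4 m.
4π·r² = 4.286e+04 m², 10·log₁₀ of that is 46.320 dB.
L_p = 95 − 46.320 = 48.68 dB.

48.7 dB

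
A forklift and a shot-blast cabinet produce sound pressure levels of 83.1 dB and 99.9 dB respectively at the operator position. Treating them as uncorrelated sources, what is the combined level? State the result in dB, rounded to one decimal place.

For uncorrelated sources the intensities add, so convert each level to linear form, sum, and take 10·log₁₀ of the total.
Σ 10^(L/10) = 10^(83.1/10) + 10^(99.9/10) = 9.977e+09.
L_total = 10·log₁₀(9.977e+09) = 99.99 dB.

100.0 dB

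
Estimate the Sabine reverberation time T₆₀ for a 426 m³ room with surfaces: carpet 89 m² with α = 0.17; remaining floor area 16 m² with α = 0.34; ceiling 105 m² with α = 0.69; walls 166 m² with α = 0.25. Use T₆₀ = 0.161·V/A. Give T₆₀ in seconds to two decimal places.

Total absorption A = 89·0.17 + 16·0.34 + 105·0.69 + 166·0.25 = 134.52 m² sabins.
T₆₀ = 0.161·V/A = 0.161·426/134.52 = 0.510 s.

0.51 s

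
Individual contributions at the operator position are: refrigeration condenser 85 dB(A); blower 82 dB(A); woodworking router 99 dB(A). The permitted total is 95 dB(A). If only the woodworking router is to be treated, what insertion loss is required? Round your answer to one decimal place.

4.7 dB

Everything except the woodworking router sums to 10^(85/10) + 10^(82/10) = 4.747e+08 in linear terms, 86.76 dB(A).
The limit corresponds to 10^(95/10) = 3.162e+09; subtracting the fixed part leaves 2.688e+09 for the woodworking router, i.e. 94.29 dB(A).
So the woodworking router must be reduced from 99 to 94.29 dB(A): IL = 4.71 dB.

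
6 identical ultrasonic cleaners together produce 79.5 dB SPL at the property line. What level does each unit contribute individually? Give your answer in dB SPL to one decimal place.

71.7 dB SPL

6 equal contributions raise the level by 10·log₁₀ 6 = 7.782 dB, so each unit alone gives 79.5 − 7.782.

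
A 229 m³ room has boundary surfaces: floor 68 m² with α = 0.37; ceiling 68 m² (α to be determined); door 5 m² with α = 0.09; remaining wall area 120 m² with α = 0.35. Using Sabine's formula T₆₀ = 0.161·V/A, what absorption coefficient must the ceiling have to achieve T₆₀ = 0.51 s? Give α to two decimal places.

From T₆₀ = 0.161·V/A, the target T₆₀ = 0.51 s needs A = 0.161·229/0.51 = 72.29 m².
Absorption from the other surfaces = 68·0.37 + 5·0.09 + 120·0.35 = 67.61 m², so the ceiling must supply 4.68 m² over 68 m².
α = 4.68/68 = 0.069.

0.07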